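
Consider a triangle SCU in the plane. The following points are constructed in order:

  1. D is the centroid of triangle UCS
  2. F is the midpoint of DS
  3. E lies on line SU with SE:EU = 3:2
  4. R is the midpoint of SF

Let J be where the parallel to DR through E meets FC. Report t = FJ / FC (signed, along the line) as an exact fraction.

t = -3/5

Work in coordinates with S = (0, 0), C = (1, 0), U = (0, 1).
1. D is the centroid of triangle UCS ⇒ D = (1/3, 1/3)
2. F is the midpoint of DS ⇒ F = (1/6, 1/6)
3. E lies on line SU with SE:EU = 3:2 ⇒ E = (0, 3/5)
4. R is the midpoint of SF ⇒ R = (1/12, 1/12)
through E parallel to DR: direction (-1/4, -1/4); meets FC at J = (-1/3, 4/15)
J = F + t·(C−F) with t = -3/5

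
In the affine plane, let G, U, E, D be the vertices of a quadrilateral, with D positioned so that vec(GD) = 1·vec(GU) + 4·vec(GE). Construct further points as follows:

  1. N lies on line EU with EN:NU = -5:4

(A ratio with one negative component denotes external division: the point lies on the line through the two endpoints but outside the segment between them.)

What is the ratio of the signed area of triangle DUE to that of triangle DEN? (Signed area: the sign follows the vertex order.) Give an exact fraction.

[DUE]:[DEN] = -1/5

Choose coordinates G = (0, 0), U = (1, 0), E = (0, 1), D = (1, 4).
1. N lies on line EU with EN:NU = -5:4 ⇒ N = (5, -4)
2·[DUE] = -4, 2·[DEN] = 20
[DUE]:[DEN] = -4:20 = -1/5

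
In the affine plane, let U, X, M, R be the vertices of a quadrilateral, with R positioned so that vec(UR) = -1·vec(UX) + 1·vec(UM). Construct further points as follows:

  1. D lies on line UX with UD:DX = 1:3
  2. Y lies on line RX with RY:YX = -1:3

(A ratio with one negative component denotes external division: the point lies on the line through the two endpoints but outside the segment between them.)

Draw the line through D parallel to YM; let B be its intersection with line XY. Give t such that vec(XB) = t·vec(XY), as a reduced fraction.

t = -1/4

Work in coordinates with U = (0, 0), X = (1, 0), M = (0, 1), R = (-1, 1).
1. D lies on line UX with UD:DX = 1:3 ⇒ D = (1/4, 0)
2. Y lies on line RX with RY:YX = -1:3 ⇒ Y = (-2, 3/2)
through D parallel to YM: direction (2, -1/2); meets XY at B = (7/4, -3/8)
B = X + t·(Y−X) with t = -1/4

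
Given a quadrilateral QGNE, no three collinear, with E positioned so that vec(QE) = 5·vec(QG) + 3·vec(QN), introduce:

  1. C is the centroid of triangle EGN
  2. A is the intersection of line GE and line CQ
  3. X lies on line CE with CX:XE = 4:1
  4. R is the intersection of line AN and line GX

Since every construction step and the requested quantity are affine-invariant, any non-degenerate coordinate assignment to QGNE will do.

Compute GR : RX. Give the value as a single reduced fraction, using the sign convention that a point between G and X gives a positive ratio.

Set Q = (0, 0), G = (1, 0), N = (0, 1), E = (5, 3); any affine frame gives the same invariant.
1. C is the centroid of triangle EGN ⇒ C = (2, 4/3)
2. A is the intersection of line GE and line CQ ⇒ A = (9, 6)
3. X lies on line CE with CX:XE = 4:1 ⇒ X = (22/5, 8/3)
4. R is the intersection of line AN and line GX ⇒ R = (39/5, 16/3)
R = G + t·(X−G) with t = 2, so GR:RX = t:(1−t) = 2:-1

GR:RX = -2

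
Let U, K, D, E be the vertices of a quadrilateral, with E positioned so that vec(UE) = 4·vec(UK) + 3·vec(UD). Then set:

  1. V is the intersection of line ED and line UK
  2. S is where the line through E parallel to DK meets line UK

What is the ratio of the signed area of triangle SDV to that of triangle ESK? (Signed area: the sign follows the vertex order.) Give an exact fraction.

Work in coordinates with U = (0, 0), K = (1, 0), D = (0, 1), E = (4, 3).
1. V is the intersection of line ED and line UK ⇒ V = (-2, 0)
2. S is where the line through E parallel to DK meets line UK ⇒ S = (7, 0)
2·[SDV] = 9, 2·[ESK] = -18
[SDV]:[ESK] = 9:-18 = -1/2

[SDV]:[ESK] = -1/2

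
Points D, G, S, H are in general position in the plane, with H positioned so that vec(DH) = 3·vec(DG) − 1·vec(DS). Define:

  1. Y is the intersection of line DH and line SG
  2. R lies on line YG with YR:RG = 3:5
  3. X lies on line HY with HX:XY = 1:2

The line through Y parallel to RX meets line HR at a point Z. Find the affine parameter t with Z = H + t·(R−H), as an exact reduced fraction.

t = 3

Assign D = (0, 0), G = (1, 0), S = (0, 1), H = (3, -1) — the answer is frame-independent, so this choice is without loss of generality.
1. Y is the intersection of line DH and line SG ⇒ Y = (3/2, -1/2)
2. R lies on line YG with YR:RG = 3:5 ⇒ R = (21/16, -5/16)
3. X lies on line HY with HX:XY = 1:2 ⇒ X = (5/2, -5/6)
through Y parallel to RX: direction (19/16, -25/48); meets HR at Z = (-33/16, 17/16)
Z = H + t·(R−H) with t = 3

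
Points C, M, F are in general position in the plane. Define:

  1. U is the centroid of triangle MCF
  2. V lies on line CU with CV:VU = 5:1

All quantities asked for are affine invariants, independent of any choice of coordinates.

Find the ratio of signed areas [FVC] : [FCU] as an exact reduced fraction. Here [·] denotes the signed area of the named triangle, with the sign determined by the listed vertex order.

[FVC]:[FCU] = -5/6

Assign C = (0, 0), M = (1, 0), F = (0, 1) — the answer is frame-independent, so this choice is without loss of generality.
1. U is the centroid of triangle MCF ⇒ U = (1/3, 1/3)
2. V lies on line CU with CV:VU = 5:1 ⇒ V = (5/18, 5/18)
2·[FVC] = -5/18, 2·[FCU] = 1/3
[FVC]:[FCU] = -5/18:1/3 = -5/6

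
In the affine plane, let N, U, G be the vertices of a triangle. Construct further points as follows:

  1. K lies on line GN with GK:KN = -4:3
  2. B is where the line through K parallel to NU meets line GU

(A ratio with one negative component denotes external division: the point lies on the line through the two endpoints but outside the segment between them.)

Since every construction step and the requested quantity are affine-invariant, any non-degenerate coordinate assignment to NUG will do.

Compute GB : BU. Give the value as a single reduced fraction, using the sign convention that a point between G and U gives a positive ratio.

GB:BU = -4/3

Choose coordinates N = (0, 0), U = (1, 0), G = (0, 1).
1. K lies on line GN with GK:KN = -4:3 ⇒ K = (0, -3)
2. B is where the line through K parallel to NU meets line GU ⇒ B = (4, -3)
B = G + t·(U−G) with t = 4, so GB:BU = t:(1−t) = 4:-3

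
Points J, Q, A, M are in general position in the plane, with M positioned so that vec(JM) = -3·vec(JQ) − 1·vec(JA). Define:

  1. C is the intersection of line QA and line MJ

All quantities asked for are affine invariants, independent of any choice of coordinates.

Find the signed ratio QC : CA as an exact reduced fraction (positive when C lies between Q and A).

Work in coordinates with J = (0, 0), Q = (1, 0), A = (0, 1), M = (-3, -1).
1. C is the intersection of line QA and line MJ ⇒ C = (3/4, 1/4)
C = Q + t·(A−Q) with t = 1/4, so QC:CA = t:(1−t) = 1/4:3/4

QC:CA = 1/3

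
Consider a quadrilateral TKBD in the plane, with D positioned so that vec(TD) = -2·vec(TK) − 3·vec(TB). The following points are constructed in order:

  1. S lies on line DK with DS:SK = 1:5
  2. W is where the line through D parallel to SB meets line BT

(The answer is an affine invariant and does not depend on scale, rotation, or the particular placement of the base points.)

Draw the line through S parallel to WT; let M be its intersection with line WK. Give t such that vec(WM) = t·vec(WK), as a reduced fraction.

t = -3/2

Choose coordinates T = (0, 0), K = (1, 0), B = (0, 1), D = (-2, -3).
1. S lies on line DK with DS:SK = 1:5 ⇒ S = (-3/2, -5/2)
2. W is where the line through D parallel to SB meets line BT ⇒ W = (0, 5/3)
through S parallel to WT: direction (0, -5/3); meets WK at M = (-3/2, 25/6)
M = W + t·(K−W) with t = -3/2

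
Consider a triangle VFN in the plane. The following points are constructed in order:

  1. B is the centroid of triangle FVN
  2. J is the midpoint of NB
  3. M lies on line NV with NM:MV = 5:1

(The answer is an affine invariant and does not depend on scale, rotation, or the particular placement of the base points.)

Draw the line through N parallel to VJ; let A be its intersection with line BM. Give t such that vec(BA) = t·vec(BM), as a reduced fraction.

Choose coordinates V = (0, 0), F = (1, 0), N = (0, 1).
1. B is the centroid of triangle FVN ⇒ B = (1/3, 1/3)
2. J is the midpoint of NB ⇒ J = (1/6, 2/3)
3. M lies on line NV with NM:MV = 5:1 ⇒ M = (0, 1/6)
through N parallel to VJ: direction (1/6, 2/3); meets BM at A = (-5/21, 1/21)
A = B + t·(M−B) with t = 12/7

t = 12/7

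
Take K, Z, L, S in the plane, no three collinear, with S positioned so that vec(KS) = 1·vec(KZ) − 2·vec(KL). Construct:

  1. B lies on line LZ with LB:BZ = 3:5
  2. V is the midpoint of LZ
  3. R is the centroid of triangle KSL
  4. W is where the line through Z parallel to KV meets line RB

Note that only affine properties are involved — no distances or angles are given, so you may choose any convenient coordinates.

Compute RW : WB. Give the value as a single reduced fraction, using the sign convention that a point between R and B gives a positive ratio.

RW:WB = -4/15

Choose coordinates K = (0, 0), Z = (1, 0), L = (0, 1), S = (1, -2).
1. B lies on line LZ with LB:BZ = 3:5 ⇒ B = (3/8, 5/8)
2. V is the midpoint of LZ ⇒ V = (1/2, 1/2)
3. R is the centroid of triangle KSL ⇒ R = (1/3, -1/3)
4. W is where the line through Z parallel to KV meets line RB ⇒ W = (7/22, -15/22)
W = R + t·(B−R) with t = -4/11, so RW:WB = t:(1−t) = -4/11:15/11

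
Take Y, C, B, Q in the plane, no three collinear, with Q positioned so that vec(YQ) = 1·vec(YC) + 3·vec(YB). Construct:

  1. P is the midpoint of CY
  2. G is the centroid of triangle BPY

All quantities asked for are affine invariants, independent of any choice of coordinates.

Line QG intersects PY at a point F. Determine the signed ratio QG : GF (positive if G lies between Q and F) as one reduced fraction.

QG:GF = 8

Choose coordinates Y = (0, 0), C = (1, 0), B = (0, 1), Q = (1, 3).
1. P is the midpoint of CY ⇒ P = (1/2, 0)
2. G is the centroid of triangle BPY ⇒ G = (1/6, 1/3)
line QG meets PY at F = (1/16, 0)
G = Q + t·(F−Q) with t = 8/9, so QG:GF = 8/9:1/9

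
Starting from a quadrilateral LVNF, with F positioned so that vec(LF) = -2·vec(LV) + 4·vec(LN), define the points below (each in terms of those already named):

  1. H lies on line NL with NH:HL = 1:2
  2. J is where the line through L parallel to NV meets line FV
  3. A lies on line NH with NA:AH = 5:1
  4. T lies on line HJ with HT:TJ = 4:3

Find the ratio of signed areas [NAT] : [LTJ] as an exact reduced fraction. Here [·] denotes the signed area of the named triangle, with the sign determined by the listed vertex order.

Choose coordinates L = (0, 0), V = (1, 0), N = (0, 1), F = (-2, 4).
1. H lies on line NL with NH:HL = 1:2 ⇒ H = (0, 2/3)
2. J is where the line through L parallel to NV meets line FV ⇒ J = (4, -4)
3. A lies on line NH with NA:AH = 5:1 ⇒ A = (0, 13/18)
4. T lies on line HJ with HT:TJ = 4:3 ⇒ T = (16/7, -2)
2·[NAT] = 40/63, 2·[LTJ] = -8/7
[NAT]:[LTJ] = 40/63:-8/7 = -5/9

[NAT]:[LTJ] = -5/9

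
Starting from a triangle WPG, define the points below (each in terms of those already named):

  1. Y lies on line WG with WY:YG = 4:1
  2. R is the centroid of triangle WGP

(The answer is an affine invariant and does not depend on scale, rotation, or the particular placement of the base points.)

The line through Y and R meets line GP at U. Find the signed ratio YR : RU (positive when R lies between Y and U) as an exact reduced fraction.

Choose coordinates W = (0, 0), P = (1, 0), G = (0, 1).
1. Y lies on line WG with WY:YG = 4:1 ⇒ Y = (0, 4/5)
2. R is the centroid of triangle WGP ⇒ R = (1/3, 1/3)
line YR meets GP at U = (-1/2, 3/2)
R = Y + t·(U−Y) with t = -2/3, so YR:RU = -2/3:5/3

YR:RU = -2/5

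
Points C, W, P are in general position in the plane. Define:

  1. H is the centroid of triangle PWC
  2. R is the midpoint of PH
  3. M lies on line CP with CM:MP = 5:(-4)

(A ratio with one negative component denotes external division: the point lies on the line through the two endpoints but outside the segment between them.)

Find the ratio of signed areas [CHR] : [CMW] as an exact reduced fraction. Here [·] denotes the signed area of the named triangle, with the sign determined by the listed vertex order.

Assign C = (0, 0), W = (1, 0), P = (0, 1) — the answer is frame-independent, so this choice is without loss of generality.
1. H is the centroid of triangle PWC ⇒ H = (1/3, 1/3)
2. R is the midpoint of PH ⇒ R = (1/6, 2/3)
3. M lies on line CP with CM:MP = 5:(-4) ⇒ M = (0, 5)
2·[CHR] = 1/6, 2·[CMW] = -5
[CHR]:[CMW] = 1/6:-5 = -1/30

[CHR]:[CMW] = -1/30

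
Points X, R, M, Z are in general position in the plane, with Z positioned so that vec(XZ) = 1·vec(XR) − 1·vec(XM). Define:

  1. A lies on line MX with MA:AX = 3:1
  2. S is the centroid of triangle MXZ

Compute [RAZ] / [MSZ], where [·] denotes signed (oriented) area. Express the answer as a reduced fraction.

Assign X = (0, 0), R = (1, 0), M = (0, 1), Z = (1, -1) — the answer is frame-independent, so this choice is without loss of generality.
1. A lies on line MX with MA:AX = 3:1 ⇒ A = (0, 1/4)
2. S is the centroid of triangle MXZ ⇒ S = (1/3, 0)
2·[RAZ] = 1, 2·[MSZ] = 1/3
[RAZ]:[MSZ] = 1:1/3 = 3

[RAZ]:[MSZ] = 3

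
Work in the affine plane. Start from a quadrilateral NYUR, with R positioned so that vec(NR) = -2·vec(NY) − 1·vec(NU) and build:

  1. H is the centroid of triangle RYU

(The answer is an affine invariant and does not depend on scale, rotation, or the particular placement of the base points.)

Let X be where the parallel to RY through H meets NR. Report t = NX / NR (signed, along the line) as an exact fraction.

t = -1/3

Choose coordinates N = (0, 0), Y = (1, 0), U = (0, 1), R = (-2, -1).
1. H is the centroid of triangle RYU ⇒ H = (-1/3, 0)
through H parallel to RY: direction (3, 1); meets NR at X = (2/3, 1/3)
X = N + t·(R−N) with t = -1/3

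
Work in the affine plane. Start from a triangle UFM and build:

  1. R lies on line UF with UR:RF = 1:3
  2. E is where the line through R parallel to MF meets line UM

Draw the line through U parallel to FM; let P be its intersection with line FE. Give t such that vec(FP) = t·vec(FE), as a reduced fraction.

t = 4/3

Assign U = (0, 0), F = (1, 0), M = (0, 1) — the answer is frame-independent, so this choice is without loss of generality.
1. R lies on line UF with UR:RF = 1:3 ⇒ R = (1/4, 0)
2. E is where the line through R parallel to MF meets line UM ⇒ E = (0, 1/4)
through U parallel to FM: direction (-1, 1); meets FE at P = (-1/3, 1/3)
P = F + t·(E−F) with t = 4/3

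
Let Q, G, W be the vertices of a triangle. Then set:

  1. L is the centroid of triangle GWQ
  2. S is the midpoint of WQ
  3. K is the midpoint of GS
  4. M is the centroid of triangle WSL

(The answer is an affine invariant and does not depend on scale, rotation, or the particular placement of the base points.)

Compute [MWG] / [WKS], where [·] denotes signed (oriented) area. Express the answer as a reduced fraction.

[MWG]:[WKS] = 10/9

Work in coordinates with Q = (0, 0), G = (1, 0), W = (0, 1).
1. L is the centroid of triangle GWQ ⇒ L = (1/3, 1/3)
2. S is the midpoint of WQ ⇒ S = (0, 1/2)
3. K is the midpoint of GS ⇒ K = (1/2, 1/4)
4. M is the centroid of triangle WSL ⇒ M = (1/9, 11/18)
2·[MWG] = -5/18, 2·[WKS] = -1/4
[MWG]:[WKS] = -5/18:-1/4 = 10/9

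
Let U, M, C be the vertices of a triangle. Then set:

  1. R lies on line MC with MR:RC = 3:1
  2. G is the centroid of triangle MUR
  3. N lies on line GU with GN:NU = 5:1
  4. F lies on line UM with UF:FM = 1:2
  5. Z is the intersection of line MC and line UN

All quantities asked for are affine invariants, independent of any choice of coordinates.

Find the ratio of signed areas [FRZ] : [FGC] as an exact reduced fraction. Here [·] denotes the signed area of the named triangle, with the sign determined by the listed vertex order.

Assign U = (0, 0), M = (1, 0), C = (0, 1) — the answer is frame-independent, so this choice is without loss of generality.
1. R lies on line MC with MR:RC = 3:1 ⇒ R = (1/4, 3/4)
2. G is the centroid of triangle MUR ⇒ G = (5/12, 1/4)
3. N lies on line GU with GN:NU = 5:1 ⇒ N = (5/72, 1/24)
4. F lies on line UM with UF:FM = 1:2 ⇒ F = (1/3, 0)
5. Z is the intersection of line MC and line UN ⇒ Z = (5/8, 3/8)
2·[FRZ] = -1/4, 2·[FGC] = 1/6
[FRZ]:[FGC] = -1/4:1/6 = -3/2

[FRZ]:[FGC] = -3/2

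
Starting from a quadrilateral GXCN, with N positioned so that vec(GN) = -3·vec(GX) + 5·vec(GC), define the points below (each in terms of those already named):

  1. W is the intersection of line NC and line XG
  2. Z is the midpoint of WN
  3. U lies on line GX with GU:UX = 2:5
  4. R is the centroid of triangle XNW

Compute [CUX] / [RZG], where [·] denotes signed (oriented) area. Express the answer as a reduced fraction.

[CUX]:[RZG] = 6/7

Assign G = (0, 0), X = (1, 0), C = (0, 1), N = (-3, 5) — the answer is frame-independent, so this choice is without loss of generality.
1. W is the intersection of line NC and line XG ⇒ W = (3/4, 0)
2. Z is the midpoint of WN ⇒ Z = (-9/8, 5/2)
3. U lies on line GX with GU:UX = 2:5 ⇒ U = (2/7, 0)
4. R is the centroid of triangle XNW ⇒ R = (-5/12, 5/3)
2·[CUX] = 5/7, 2·[RZG] = 5/6
[CUX]:[RZG] = 5/7:5/6 = 6/7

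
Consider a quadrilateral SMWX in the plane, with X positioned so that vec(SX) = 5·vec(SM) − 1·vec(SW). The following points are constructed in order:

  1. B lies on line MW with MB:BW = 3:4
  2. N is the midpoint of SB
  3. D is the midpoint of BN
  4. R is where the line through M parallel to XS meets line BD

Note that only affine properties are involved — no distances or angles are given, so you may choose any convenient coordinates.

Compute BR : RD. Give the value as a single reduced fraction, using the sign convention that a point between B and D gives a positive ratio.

BR:RD = -48/29

Set S = (0, 0), M = (1, 0), W = (0, 1), X = (5, -1); any affine frame gives the same invariant.
1. B lies on line MW with MB:BW = 3:4 ⇒ B = (4/7, 3/7)
2. N is the midpoint of SB ⇒ N = (2/7, 3/14)
3. D is the midpoint of BN ⇒ D = (3/7, 9/28)
4. R is where the line through M parallel to XS meets line BD ⇒ R = (4/19, 3/19)
R = B + t·(D−B) with t = 48/19, so BR:RD = t:(1−t) = 48/19:-29/19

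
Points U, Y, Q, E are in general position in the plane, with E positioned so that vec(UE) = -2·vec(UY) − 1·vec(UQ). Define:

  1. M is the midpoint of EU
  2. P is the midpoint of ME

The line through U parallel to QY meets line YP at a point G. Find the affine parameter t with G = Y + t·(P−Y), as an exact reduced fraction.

t = 4/13

Set U = (0, 0), Y = (1, 0), Q = (0, 1), E = (-2, -1); any affine frame gives the same invariant.
1. M is the midpoint of EU ⇒ M = (-1, -1/2)
2. P is the midpoint of ME ⇒ P = (-3/2, -3/4)
through U parallel to QY: direction (1, -1); meets YP at G = (3/13, -3/13)
G = Y + t·(P−Y) with t = 4/13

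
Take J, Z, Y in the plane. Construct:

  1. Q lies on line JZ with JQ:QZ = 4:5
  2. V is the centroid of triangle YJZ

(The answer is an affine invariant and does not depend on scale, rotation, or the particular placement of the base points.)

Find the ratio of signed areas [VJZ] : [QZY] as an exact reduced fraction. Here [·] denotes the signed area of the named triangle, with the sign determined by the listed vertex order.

[VJZ]:[QZY] = 3/5

Assign J = (0, 0), Z = (1, 0), Y = (0, 1) — the answer is frame-independent, so this choice is without loss of generality.
1. Q lies on line JZ with JQ:QZ = 4:5 ⇒ Q = (4/9, 0)
2. V is the centroid of triangle YJZ ⇒ V = (1/3, 1/3)
2·[VJZ] = 1/3, 2·[QZY] = 5/9
[VJZ]:[QZY] = 1/3:5/9 = 3/5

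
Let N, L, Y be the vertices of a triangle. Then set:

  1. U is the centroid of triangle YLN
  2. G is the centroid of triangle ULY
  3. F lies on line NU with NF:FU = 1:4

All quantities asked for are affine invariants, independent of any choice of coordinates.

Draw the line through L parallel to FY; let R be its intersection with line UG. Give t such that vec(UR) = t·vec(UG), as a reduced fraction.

Choose coordinates N = (0, 0), L = (1, 0), Y = (0, 1).
1. U is the centroid of triangle YLN ⇒ U = (1/3, 1/3)
2. G is the centroid of triangle ULY ⇒ G = (4/9, 4/9)
3. F lies on line NU with NF:FU = 1:4 ⇒ F = (1/15, 1/15)
through L parallel to FY: direction (-1/15, 14/15); meets UG at R = (14/15, 14/15)
R = U + t·(G−U) with t = 27/5

t = 27/5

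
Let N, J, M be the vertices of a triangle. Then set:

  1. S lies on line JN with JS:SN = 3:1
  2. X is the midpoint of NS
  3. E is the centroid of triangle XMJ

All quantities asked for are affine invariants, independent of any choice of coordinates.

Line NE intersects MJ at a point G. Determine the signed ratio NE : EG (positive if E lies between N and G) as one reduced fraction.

Set N = (0, 0), J = (1, 0), M = (0, 1); any affine frame gives the same invariant.
1. S lies on line JN with JS:SN = 3:1 ⇒ S = (1/4, 0)
2. X is the midpoint of NS ⇒ X = (1/8, 0)
3. E is the centroid of triangle XMJ ⇒ E = (3/8, 1/3)
line NE meets MJ at G = (9/17, 8/17)
E = N + t·(G−N) with t = 17/24, so NE:EG = 17/24:7/24

NE:EG = 17/7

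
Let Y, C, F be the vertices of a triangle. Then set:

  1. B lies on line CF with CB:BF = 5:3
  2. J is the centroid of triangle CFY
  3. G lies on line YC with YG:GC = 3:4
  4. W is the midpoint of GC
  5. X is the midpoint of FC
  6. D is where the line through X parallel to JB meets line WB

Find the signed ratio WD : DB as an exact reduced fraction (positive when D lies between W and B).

Set Y = (0, 0), C = (1, 0), F = (0, 1); any affine frame gives the same invariant.
1. B lies on line CF with CB:BF = 5:3 ⇒ B = (3/8, 5/8)
2. J is the centroid of triangle CFY ⇒ J = (1/3, 1/3)
3. G lies on line YC with YG:GC = 3:4 ⇒ G = (3/7, 0)
4. W is the midpoint of GC ⇒ W = (5/7, 0)
5. X is the midpoint of FC ⇒ X = (1/2, 1/2)
6. D is where the line through X parallel to JB meets line WB ⇒ D = (41/84, 5/12)
D = W + t·(B−W) with t = 2/3, so WD:DB = t:(1−t) = 2/3:1/3

WD:DB = 2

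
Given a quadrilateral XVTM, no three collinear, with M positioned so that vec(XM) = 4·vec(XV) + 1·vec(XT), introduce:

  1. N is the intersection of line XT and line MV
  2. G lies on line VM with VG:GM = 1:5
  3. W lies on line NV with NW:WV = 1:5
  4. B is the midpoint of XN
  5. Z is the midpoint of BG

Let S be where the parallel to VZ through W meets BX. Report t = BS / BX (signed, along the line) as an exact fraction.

Work in coordinates with X = (0, 0), V = (1, 0), T = (0, 1), M = (4, 1).
1. N is the intersection of line XT and line MV ⇒ N = (0, -1/3)
2. G lies on line VM with VG:GM = 1:5 ⇒ G = (3/2, 1/6)
3. W lies on line NV with NW:WV = 1:5 ⇒ W = (1/6, -5/18)
4. B is the midpoint of XN ⇒ B = (0, -1/6)
5. Z is the midpoint of BG ⇒ Z = (3/4, 0)
through W parallel to VZ: direction (-1/4, 0); meets BX at S = (0, -5/18)
S = B + t·(X−B) with t = -2/3

t = -2/3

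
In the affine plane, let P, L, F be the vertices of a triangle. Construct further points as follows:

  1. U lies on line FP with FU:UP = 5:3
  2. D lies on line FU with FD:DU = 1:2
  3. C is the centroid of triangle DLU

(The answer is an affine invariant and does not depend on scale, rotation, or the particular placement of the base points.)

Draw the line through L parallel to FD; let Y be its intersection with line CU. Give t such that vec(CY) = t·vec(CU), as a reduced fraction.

t = -2

Choose coordinates P = (0, 0), L = (1, 0), F = (0, 1).
1. U lies on line FP with FU:UP = 5:3 ⇒ U = (0, 3/8)
2. D lies on line FU with FD:DU = 1:2 ⇒ D = (0, 19/24)
3. C is the centroid of triangle DLU ⇒ C = (1/3, 7/18)
through L parallel to FD: direction (0, -5/24); meets CU at Y = (1, 5/12)
Y = C + t·(U−C) with t = -2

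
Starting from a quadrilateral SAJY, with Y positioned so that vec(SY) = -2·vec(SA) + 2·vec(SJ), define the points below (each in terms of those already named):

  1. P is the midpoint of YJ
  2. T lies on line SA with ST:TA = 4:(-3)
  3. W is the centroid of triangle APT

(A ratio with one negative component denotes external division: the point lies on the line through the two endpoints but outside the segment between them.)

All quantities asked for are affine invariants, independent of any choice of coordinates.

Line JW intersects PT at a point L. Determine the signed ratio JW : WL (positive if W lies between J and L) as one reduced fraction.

Work in coordinates with S = (0, 0), A = (1, 0), J = (0, 1), Y = (-2, 2).
1. P is the midpoint of YJ ⇒ P = (-1, 3/2)
2. T lies on line SA with ST:TA = 4:(-3) ⇒ T = (4, 0)
3. W is the centroid of triangle APT ⇒ W = (4/3, 1/2)
line JW meets PT at L = (-8/3, 2)
W = J + t·(L−J) with t = -1/2, so JW:WL = -1/2:3/2

JW:WL = -1/3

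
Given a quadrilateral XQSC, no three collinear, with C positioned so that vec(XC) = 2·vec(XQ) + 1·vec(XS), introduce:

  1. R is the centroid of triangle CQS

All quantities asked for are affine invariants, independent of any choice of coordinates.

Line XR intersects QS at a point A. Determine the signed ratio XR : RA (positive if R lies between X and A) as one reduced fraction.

XR:RA = -5/2

Work in coordinates with X = (0, 0), Q = (1, 0), S = (0, 1), C = (2, 1).
1. R is the centroid of triangle CQS ⇒ R = (1, 2/3)
line XR meets QS at A = (3/5, 2/5)
R = X + t·(A−X) with t = 5/3, so XR:RA = 5/3:-2/3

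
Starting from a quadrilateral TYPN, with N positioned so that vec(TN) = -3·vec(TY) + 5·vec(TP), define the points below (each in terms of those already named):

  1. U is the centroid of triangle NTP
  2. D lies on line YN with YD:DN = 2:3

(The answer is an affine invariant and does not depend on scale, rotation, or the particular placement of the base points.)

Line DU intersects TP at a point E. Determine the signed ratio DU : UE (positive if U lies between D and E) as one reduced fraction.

DU:UE = -2/5

Work in coordinates with T = (0, 0), Y = (1, 0), P = (0, 1), N = (-3, 5).
1. U is the centroid of triangle NTP ⇒ U = (-1, 2)
2. D lies on line YN with YD:DN = 2:3 ⇒ D = (-3/5, 2)
line DU meets TP at E = (0, 2)
U = D + t·(E−D) with t = -2/3, so DU:UE = -2/3:5/3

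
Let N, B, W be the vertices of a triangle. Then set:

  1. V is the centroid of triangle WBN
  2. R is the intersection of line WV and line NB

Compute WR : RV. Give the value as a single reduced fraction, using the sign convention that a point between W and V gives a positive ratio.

Set N = (0, 0), B = (1, 0), W = (0, 1); any affine frame gives the same invariant.
1. V is the centroid of triangle WBN ⇒ V = (1/3, 1/3)
2. R is the intersection of line WV and line NB ⇒ R = (1/2, 0)
R = W + t·(V−W) with t = 3/2, so WR:RV = t:(1−t) = 3/2:-1/2

WR:RV = -3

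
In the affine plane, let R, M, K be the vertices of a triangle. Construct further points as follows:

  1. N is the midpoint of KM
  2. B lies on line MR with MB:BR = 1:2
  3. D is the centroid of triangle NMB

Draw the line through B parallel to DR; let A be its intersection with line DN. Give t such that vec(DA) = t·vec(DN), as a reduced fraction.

t = -2/5

Choose coordinates R = (0, 0), M = (1, 0), K = (0, 1).
1. N is the midpoint of KM ⇒ N = (1/2, 1/2)
2. B lies on line MR with MB:BR = 1:2 ⇒ B = (2/3, 0)
3. D is the centroid of triangle NMB ⇒ D = (13/18, 1/6)
through B parallel to DR: direction (-13/18, -1/6); meets DN at A = (73/90, 1/30)
A = D + t·(N−D) with t = -2/5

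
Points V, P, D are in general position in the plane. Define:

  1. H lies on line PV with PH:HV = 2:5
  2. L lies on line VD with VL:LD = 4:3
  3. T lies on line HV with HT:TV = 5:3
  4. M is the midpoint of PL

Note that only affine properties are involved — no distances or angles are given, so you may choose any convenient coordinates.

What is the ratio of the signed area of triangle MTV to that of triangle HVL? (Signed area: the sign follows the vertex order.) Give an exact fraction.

Work in coordinates with V = (0, 0), P = (1, 0), D = (0, 1).
1. H lies on line PV with PH:HV = 2:5 ⇒ H = (5/7, 0)
2. L lies on line VD with VL:LD = 4:3 ⇒ L = (0, 4/7)
3. T lies on line HV with HT:TV = 5:3 ⇒ T = (15/56, 0)
4. M is the midpoint of PL ⇒ M = (1/2, 2/7)
2·[MTV] = -15/196, 2·[HVL] = -20/49
[MTV]:[HVL] = -15/196:-20/49 = 3/16

[MTV]:[HVL] = 3/16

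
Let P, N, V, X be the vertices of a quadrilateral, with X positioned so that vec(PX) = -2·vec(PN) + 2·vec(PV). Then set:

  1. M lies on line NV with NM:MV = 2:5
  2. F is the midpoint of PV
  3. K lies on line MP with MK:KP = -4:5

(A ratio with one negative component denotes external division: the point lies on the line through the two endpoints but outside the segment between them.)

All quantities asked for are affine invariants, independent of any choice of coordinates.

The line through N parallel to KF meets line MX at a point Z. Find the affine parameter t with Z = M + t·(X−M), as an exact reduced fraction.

Assign P = (0, 0), N = (1, 0), V = (0, 1), X = (-2, 2) — the answer is frame-independent, so this choice is without loss of generality.
1. M lies on line NV with NM:MV = 2:5 ⇒ M = (5/7, 2/7)
2. F is the midpoint of PV ⇒ F = (0, 1/2)
3. K lies on line MP with MK:KP = -4:5 ⇒ K = (25/7, 10/7)
through N parallel to KF: direction (-25/7, -13/14); meets MX at Z = (947/847, 26/847)
Z = M + t·(X−M) with t = -18/121

t = -18/121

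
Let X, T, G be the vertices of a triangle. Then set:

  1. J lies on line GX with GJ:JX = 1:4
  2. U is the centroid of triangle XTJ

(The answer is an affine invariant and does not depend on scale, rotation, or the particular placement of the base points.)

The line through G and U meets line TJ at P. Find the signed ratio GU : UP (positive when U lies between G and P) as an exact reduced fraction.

GU:UP = -7/4

Set X = (0, 0), T = (1, 0), G = (0, 1); any affine frame gives the same invariant.
1. J lies on line GX with GJ:JX = 1:4 ⇒ J = (0, 4/5)
2. U is the centroid of triangle XTJ ⇒ U = (1/3, 4/15)
line GU meets TJ at P = (1/7, 24/35)
U = G + t·(P−G) with t = 7/3, so GU:UP = 7/3:-4/3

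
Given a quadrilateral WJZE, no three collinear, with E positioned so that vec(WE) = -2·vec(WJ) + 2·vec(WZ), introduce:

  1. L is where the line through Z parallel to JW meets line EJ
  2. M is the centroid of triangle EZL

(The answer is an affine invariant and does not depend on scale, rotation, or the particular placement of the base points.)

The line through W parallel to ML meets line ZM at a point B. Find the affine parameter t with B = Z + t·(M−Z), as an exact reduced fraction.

Set W = (0, 0), J = (1, 0), Z = (0, 1), E = (-2, 2); any affine frame gives the same invariant.
1. L is where the line through Z parallel to JW meets line EJ ⇒ L = (-1/2, 1)
2. M is the centroid of triangle EZL ⇒ M = (-5/6, 4/3)
through W parallel to ML: direction (1/3, -1/3); meets ZM at B = (-5/3, 5/3)
B = Z + t·(M−Z) with t = 2

t = 2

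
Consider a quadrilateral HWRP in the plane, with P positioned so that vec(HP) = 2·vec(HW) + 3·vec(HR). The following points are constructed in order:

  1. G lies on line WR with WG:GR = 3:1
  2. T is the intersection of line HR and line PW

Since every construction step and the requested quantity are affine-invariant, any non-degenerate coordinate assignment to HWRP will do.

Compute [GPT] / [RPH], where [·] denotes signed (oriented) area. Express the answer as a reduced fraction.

[GPT]:[RPH] = 3

Work in coordinates with H = (0, 0), W = (1, 0), R = (0, 1), P = (2, 3).
1. G lies on line WR with WG:GR = 3:1 ⇒ G = (1/4, 3/4)
2. T is the intersection of line HR and line PW ⇒ T = (0, -3)
2·[GPT] = -6, 2·[RPH] = -2
[GPT]:[RPH] = -6:-2 = 3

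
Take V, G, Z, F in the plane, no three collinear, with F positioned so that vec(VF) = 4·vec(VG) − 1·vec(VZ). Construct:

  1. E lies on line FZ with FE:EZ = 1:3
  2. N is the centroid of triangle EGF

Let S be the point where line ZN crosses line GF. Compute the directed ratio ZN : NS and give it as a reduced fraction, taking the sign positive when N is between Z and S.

ZN:NS = 11

Set V = (0, 0), G = (1, 0), Z = (0, 1), F = (4, -1); any affine frame gives the same invariant.
1. E lies on line FZ with FE:EZ = 1:3 ⇒ E = (3, -1/2)
2. N is the centroid of triangle EGF ⇒ N = (8/3, -1/2)
line ZN meets GF at S = (32/11, -7/11)
N = Z + t·(S−Z) with t = 11/12, so ZN:NS = 11/12:1/12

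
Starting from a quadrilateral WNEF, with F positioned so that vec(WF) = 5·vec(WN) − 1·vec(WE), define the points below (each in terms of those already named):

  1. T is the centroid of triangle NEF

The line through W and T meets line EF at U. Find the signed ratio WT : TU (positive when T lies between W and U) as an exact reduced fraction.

Work in coordinates with W = (0, 0), N = (1, 0), E = (0, 1), F = (5, -1).
1. T is the centroid of triangle NEF ⇒ T = (2, 0)
line WT meets EF at U = (5/2, 0)
T = W + t·(U−W) with t = 4/5, so WT:TU = 4/5:1/5

WT:TU = 4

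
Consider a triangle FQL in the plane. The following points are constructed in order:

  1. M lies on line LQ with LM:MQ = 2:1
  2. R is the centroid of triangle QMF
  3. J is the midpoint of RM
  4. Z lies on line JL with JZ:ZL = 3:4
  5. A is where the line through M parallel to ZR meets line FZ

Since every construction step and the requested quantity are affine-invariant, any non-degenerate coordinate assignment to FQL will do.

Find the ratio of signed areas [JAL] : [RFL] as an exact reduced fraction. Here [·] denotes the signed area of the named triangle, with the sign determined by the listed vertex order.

[JAL]:[RFL] = -33/85

Work in coordinates with F = (0, 0), Q = (1, 0), L = (0, 1).
1. M lies on line LQ with LM:MQ = 2:1 ⇒ M = (2/3, 1/3)
2. R is the centroid of triangle QMF ⇒ R = (5/9, 1/9)
3. J is the midpoint of RM ⇒ J = (11/18, 2/9)
4. Z lies on line JL with JZ:ZL = 3:4 ⇒ Z = (22/63, 5/9)
5. A is where the line through M parallel to ZR meets line FZ ⇒ A = (506/1071, 115/153)
2·[JAL] = 11/51, 2·[RFL] = -5/9
[JAL]:[RFL] = 11/51:-5/9 = -33/85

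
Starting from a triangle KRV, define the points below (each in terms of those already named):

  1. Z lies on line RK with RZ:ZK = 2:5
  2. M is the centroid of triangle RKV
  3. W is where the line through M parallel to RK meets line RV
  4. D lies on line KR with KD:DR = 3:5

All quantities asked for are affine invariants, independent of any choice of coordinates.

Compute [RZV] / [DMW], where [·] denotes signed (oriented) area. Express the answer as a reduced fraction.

Assign K = (0, 0), R = (1, 0), V = (0, 1) — the answer is frame-independent, so this choice is without loss of generality.
1. Z lies on line RK with RZ:ZK = 2:5 ⇒ Z = (5/7, 0)
2. M is the centroid of triangle RKV ⇒ M = (1/3, 1/3)
3. W is where the line through M parallel to RK meets line RV ⇒ W = (2/3, 1/3)
4. D lies on line KR with KD:DR = 3:5 ⇒ D = (3/8, 0)
2·[RZV] = -2/7, 2·[DMW] = -1/9
[RZV]:[DMW] = -2/7:-1/9 = 18/7

[RZV]:[DMW] = 18/7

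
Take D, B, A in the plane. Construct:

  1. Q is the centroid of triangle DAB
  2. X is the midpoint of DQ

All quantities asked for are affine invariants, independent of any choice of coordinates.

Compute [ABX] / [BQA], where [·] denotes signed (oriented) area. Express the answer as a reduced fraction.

[ABX]:[BQA] = 2

Assign D = (0, 0), B = (1, 0), A = (0, 1) — the answer is frame-independent, so this choice is without loss of generality.
1. Q is the centroid of triangle DAB ⇒ Q = (1/3, 1/3)
2. X is the midpoint of DQ ⇒ X = (1/6, 1/6)
2·[ABX] = -2/3, 2·[BQA] = -1/3
[ABX]:[BQA] = -2/3:-1/3 = 2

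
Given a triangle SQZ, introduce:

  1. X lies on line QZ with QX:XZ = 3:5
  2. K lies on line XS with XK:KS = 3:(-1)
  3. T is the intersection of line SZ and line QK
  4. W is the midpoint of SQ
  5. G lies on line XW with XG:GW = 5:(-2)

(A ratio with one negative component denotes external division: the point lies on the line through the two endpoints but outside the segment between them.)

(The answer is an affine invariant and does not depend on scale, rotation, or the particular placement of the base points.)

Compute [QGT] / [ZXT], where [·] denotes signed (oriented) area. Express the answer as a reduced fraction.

Assign S = (0, 0), Q = (1, 0), Z = (0, 1) — the answer is frame-independent, so this choice is without loss of generality.
1. X lies on line QZ with QX:XZ = 3:5 ⇒ X = (5/8, 3/8)
2. K lies on line XS with XK:KS = 3:(-1) ⇒ K = (-5/16, -3/16)
3. T is the intersection of line SZ and line QK ⇒ T = (0, -1/7)
4. W is the midpoint of SQ ⇒ W = (1/2, 0)
5. G lies on line XW with XG:GW = 5:(-2) ⇒ G = (5/12, -1/4)
2·[QGT] = -1/6, 2·[ZXT] = -5/7
[QGT]:[ZXT] = -1/6:-5/7 = 7/30

[QGT]:[ZXT] = 7/30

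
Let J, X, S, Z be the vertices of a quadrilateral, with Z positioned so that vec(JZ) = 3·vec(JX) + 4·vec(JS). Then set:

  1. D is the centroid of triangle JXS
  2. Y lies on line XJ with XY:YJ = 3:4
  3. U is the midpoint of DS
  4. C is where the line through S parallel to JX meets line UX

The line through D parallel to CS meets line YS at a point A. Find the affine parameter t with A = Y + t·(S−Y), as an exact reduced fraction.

t = 1/3

Assign J = (0, 0), X = (1, 0), S = (0, 1), Z = (3, 4) — the answer is frame-independent, so this choice is without loss of generality.
1. D is the centroid of triangle JXS ⇒ D = (1/3, 1/3)
2. Y lies on line XJ with XY:YJ = 3:4 ⇒ Y = (4/7, 0)
3. U is the midpoint of DS ⇒ U = (1/6, 2/3)
4. C is where the line through S parallel to JX meets line UX ⇒ C = (-1/4, 1)
through D parallel to CS: direction (1/4, 0); meets YS at A = (8/21, 1/3)
A = Y + t·(S−Y) with t = 1/3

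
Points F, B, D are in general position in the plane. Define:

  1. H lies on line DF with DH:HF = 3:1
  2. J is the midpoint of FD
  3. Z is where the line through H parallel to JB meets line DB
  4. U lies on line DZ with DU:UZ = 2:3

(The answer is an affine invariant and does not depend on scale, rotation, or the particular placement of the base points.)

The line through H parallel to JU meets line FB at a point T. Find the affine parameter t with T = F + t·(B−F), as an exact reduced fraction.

Work in coordinates with F = (0, 0), B = (1, 0), D = (0, 1).
1. H lies on line DF with DH:HF = 3:1 ⇒ H = (0, 1/4)
2. J is the midpoint of FD ⇒ J = (0, 1/2)
3. Z is where the line through H parallel to JB meets line DB ⇒ Z = (3/2, -1/2)
4. U lies on line DZ with DU:UZ = 2:3 ⇒ U = (3/5, 2/5)
through H parallel to JU: direction (3/5, -1/10); meets FB at T = (3/2, 0)
T = F + t·(B−F) with t = 3/2

t = 3/2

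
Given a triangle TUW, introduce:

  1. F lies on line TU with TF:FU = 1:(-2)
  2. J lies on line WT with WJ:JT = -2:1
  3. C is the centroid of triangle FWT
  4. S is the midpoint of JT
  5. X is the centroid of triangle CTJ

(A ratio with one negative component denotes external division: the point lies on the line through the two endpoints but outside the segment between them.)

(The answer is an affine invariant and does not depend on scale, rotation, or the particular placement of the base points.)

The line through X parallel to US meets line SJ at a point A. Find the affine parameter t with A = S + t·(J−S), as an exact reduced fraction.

Set T = (0, 0), U = (1, 0), W = (0, 1); any affine frame gives the same invariant.
1. F lies on line TU with TF:FU = 1:(-2) ⇒ F = (-1, 0)
2. J lies on line WT with WJ:JT = -2:1 ⇒ J = (0, -1)
3. C is the centroid of triangle FWT ⇒ C = (-1/3, 1/3)
4. S is the midpoint of JT ⇒ S = (0, -1/2)
5. X is the centroid of triangle CTJ ⇒ X = (-1/9, -2/9)
through X parallel to US: direction (-1, -1/2); meets SJ at A = (0, -1/6)
A = S + t·(J−S) with t = -2/3

t = -2/3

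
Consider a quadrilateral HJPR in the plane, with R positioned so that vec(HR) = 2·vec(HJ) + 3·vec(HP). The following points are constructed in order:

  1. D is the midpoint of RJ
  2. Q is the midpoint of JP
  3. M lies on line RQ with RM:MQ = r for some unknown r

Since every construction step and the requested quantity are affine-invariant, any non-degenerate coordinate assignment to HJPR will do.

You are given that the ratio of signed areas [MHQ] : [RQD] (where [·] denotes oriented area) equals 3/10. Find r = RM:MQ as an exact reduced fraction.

Set H = (0, 0), J = (1, 0), P = (0, 1), R = (2, 3); any affine frame gives the same invariant.
1. D is the midpoint of RJ ⇒ D = (3/2, 3/2)
2. Q is the midpoint of JP ⇒ Q = (1/2, 1/2)
3. With RM:MQ = r, write λ = r/(r+1) so M = R + λ·(Q−R); M is affine-linear in λ
Every point depending on M is an affine combination of M and λ-independent points, so each such coordinate is linear in λ; the λ² term in each signed area is a multiple of (Q−R)×(Q−R) = 0, so 2·[MHQ] and 2·[RQD] are each linear in λ. Evaluating at λ=0 and λ=1:
  2·[MHQ] = -1/2·λ + 1/2,   2·[RQD] = 1
So [MHQ]:[RQD] = (-1/2·λ + 1/2) / (1). Setting this equal to 3/10:
  -1/2·λ + 1/2 = 3/10·(1)  ⇒  λ = 2/5
Then r = λ/(1−λ) = (2/5)/(3/5) = 2/3. Check: with r = 2/3, M = (7/5, 2) and [MHQ]:[RQD] = 3/10 as required.

r = 2/3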